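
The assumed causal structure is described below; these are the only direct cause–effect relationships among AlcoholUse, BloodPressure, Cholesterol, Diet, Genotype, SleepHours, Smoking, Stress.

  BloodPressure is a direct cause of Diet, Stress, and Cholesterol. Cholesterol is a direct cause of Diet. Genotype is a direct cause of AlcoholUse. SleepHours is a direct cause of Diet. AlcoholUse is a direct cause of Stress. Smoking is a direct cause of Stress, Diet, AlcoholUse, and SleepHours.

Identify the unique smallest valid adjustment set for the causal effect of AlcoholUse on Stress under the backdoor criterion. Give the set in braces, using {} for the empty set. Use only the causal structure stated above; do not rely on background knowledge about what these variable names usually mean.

Variables eligible for adjustment (non-descendants of AlcoholUse, excluding AlcoholUse and Stress): {BloodPressure, Cholesterol, Diet, Genotype, SleepHours, Smoking}.
Backdoor paths from AlcoholUse to Stress:
  P1: AlcoholUse <- Smoking -> SleepHours -> Diet <- BloodPressure -> Stress
  P2: AlcoholUse <- Smoking -> SleepHours -> Diet <- Cholesterol <- BloodPressure -> Stress
  P3: AlcoholUse <- Smoking -> Diet <- BloodPressure -> Stress
  P4: AlcoholUse <- Smoking -> Diet <- Cholesterol <- BloodPressure -> Stress
  P5: AlcoholUse <- Smoking -> Stress
The empty set is not sufficient: P5 (AlcoholUse <- Smoking -> Stress) has no collider blocking it and no conditioned non-collider, so it is open.
Try {Smoking}:
  P1: blocked at fork node Smoking ∈ conditioning set.
  P2: blocked at fork node Smoking ∈ conditioning set.
  P3: blocked at fork node Smoking ∈ conditioning set.
  P4: blocked at fork node Smoking ∈ conditioning set.
  P5: blocked at fork node Smoking ∈ conditioning set.
{Smoking} contains no descendant of AlcoholUse and blocks every backdoor path.
No other singleton works — e.g. {Genotype} leaves P5 open — so {Smoking} is the unique smallest valid adjustment set.

{Smoking}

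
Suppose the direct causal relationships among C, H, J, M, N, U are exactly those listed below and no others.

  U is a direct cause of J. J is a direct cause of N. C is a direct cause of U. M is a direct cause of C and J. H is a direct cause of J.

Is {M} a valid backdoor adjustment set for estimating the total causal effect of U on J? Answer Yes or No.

Backdoor paths from U to J (paths whose first edge points into U):
  P1: U <- C <- M -> J
Condition 1 (no descendant of U in the set): holds — descendants of U are {J, N}; none are in {M}.
Condition 2 (every backdoor path blocked by {M}):
  P1: blocked at fork node M ∈ conditioning set.
{M} satisfies the backdoor criterion.

Yes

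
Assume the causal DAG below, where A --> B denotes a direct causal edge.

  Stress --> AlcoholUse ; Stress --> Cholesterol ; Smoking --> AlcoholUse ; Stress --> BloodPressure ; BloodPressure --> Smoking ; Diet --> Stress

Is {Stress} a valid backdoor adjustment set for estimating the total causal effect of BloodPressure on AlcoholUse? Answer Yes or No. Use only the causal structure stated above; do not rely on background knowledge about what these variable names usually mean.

Backdoor paths from BloodPressure to AlcoholUse (paths whose first edge points into BloodPressure):
  P1: BloodPressure <- Stress -> AlcoholUse
Condition 1 (no descendant of BloodPressure in the set): holds — descendants of BloodPressure are {AlcoholUse, Smoking}; none are in {Stress}.
Condition 2 (every backdoor path blocked by {Stress}):
  P1: blocked at fork node Stress ∈ conditioning set.
{Stress} satisfies the backdoor criterion.

Yes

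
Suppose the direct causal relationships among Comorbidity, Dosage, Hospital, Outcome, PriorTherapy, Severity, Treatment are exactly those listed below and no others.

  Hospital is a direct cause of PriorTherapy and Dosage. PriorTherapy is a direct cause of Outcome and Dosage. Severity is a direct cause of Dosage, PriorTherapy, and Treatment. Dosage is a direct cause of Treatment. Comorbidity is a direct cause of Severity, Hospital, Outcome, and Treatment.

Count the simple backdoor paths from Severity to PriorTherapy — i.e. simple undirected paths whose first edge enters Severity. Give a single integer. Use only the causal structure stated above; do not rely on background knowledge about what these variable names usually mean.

A backdoor path from Severity to PriorTherapy is any simple undirected path whose first edge points into Severity (i.e. leaves Severity via a parent).
Parents of Severity: {Comorbidity}.
Enumerating:
  P1: Severity <- Comorbidity -> Hospital -> PriorTherapy
  P2: Severity <- Comorbidity -> Hospital -> Dosage <- PriorTherapy
  P3: Severity <- Comorbidity -> Outcome <- PriorTherapy
  P4: Severity <- Comorbidity -> Treatment <- Dosage <- Hospital -> PriorTherapy
  P5: Severity <- Comorbidity -> Treatment <- Dosage <- PriorTherapy
That exhausts the simple backdoor paths. Count: 5.

5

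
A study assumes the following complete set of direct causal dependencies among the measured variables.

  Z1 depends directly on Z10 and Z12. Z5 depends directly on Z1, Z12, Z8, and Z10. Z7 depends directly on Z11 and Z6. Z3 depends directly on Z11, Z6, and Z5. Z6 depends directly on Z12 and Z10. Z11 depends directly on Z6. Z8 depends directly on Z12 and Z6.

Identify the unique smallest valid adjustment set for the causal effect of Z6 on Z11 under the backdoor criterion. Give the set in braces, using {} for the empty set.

{}

Variables eligible for adjustment (non-descendants of Z6, excluding Z6 and Z11): {Z1, Z10, Z12}.
Backdoor paths from Z6 to Z11:
  P1: Z6 <- Z10 -> Z1 <- Z12 -> Z8 -> Z5 -> Z3 <- Z11
  P2: Z6 <- Z10 -> Z1 <- Z12 -> Z5 -> Z3 <- Z11
  P3: Z6 <- Z10 -> Z1 -> Z5 -> Z3 <- Z11
  P4: Z6 <- Z10 -> Z5 -> Z3 <- Z11
  P5: Z6 <- Z12 -> Z8 -> Z5 -> Z3 <- Z11
  P6: Z6 <- Z12 -> Z1 <- Z10 -> Z5 -> Z3 <- Z11
  P7: Z6 <- Z12 -> Z1 -> Z5 -> Z3 <- Z11
  P8: Z6 <- Z12 -> Z5 -> Z3 <- Z11
Each backdoor path contains an unconditioned collider, so every path is already blocked with the empty conditioning set:
  P1: blocked at collider Z1 (neither it nor any descendant is in the conditioning set).
  P2: blocked at collider Z1 (neither it nor any descendant is in the conditioning set).
  P3: blocked at collider Z3 (neither it nor any descendant is in the conditioning set).
  P4: blocked at collider Z3 (neither it nor any descendant is in the conditioning set).
  P5: blocked at collider Z3 (neither it nor any descendant is in the conditioning set).
  P6: blocked at collider Z1 (neither it nor any descendant is in the conditioning set).
  P7: blocked at collider Z3 (neither it nor any descendant is in the conditioning set).
  P8: blocked at collider Z3 (neither it nor any descendant is in the conditioning set).
The empty set is therefore the unique smallest valid set.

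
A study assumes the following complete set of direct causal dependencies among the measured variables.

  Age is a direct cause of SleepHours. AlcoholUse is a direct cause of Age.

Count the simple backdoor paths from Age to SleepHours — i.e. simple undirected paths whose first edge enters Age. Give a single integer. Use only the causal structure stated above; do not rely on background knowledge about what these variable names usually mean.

0

A backdoor path from Age to SleepHours is any simple undirected path whose first edge points into Age (i.e. leaves Age via a parent).
Parents of Age: {AlcoholUse}.
No simple path from any parent of Age reaches SleepHours without revisiting Age, so there are no backdoor paths.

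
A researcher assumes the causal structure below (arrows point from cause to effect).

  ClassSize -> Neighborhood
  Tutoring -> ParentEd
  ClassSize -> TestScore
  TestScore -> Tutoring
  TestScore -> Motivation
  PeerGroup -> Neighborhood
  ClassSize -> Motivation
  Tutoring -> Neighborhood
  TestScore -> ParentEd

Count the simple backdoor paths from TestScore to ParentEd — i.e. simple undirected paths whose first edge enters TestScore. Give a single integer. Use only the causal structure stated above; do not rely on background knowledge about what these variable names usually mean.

1

A backdoor path from TestScore to ParentEd is any simple undirected path whose first edge points into TestScore (i.e. leaves TestScore via a parent).
Parents of TestScore: {ClassSize}.
Enumerating:
  P1: TestScore <- ClassSize -> Neighborhood <- Tutoring -> ParentEd
That exhausts the simple backdoor paths. Count: 1.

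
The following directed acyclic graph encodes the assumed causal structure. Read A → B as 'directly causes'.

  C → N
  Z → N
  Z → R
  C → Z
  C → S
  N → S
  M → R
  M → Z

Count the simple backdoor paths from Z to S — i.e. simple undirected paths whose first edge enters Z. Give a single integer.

2

A backdoor path from Z to S is any simple undirected path whose first edge points into Z (i.e. leaves Z via a parent).
Parents of Z: {C, M}.
Enumerating:
  P1: Z <- C -> N -> S
  P2: Z <- C -> S
That exhausts the simple backdoor paths. Count: 2.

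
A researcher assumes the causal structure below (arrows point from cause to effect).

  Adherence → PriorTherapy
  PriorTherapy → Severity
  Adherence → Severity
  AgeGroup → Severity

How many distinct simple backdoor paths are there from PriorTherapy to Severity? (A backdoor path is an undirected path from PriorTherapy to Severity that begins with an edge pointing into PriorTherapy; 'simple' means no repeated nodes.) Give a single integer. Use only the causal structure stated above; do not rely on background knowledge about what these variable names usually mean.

A backdoor path from PriorTherapy to Severity is any simple undirected path whose first edge points into PriorTherapy (i.e. leaves PriorTherapy via a parent).
Parents of PriorTherapy: {Adherence}.
Enumerating:
  P1: PriorTherapy <- Adherence -> Severity
That exhausts the simple backdoor paths. Count: 1.

1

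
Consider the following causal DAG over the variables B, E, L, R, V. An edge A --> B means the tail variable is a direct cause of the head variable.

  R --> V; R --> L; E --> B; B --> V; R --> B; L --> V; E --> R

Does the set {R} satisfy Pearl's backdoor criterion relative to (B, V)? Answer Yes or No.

Backdoor paths from B to V (paths whose first edge points into B):
  P1: B <- E -> R -> L -> V
  P2: B <- E -> R -> V
  P3: B <- R -> L -> V
  P4: B <- R -> V
Condition 1 (no descendant of B in the set): holds — descendants of B are {V}; none are in {R}.
Condition 2 (every backdoor path blocked by {R}):
  P1: blocked at chain node R ∈ conditioning set.
  P2: blocked at chain node R ∈ conditioning set.
  P3: blocked at fork node R ∈ conditioning set.
  P4: blocked at fork node R ∈ conditioning set.
{R} satisfies the backdoor criterion.

Yes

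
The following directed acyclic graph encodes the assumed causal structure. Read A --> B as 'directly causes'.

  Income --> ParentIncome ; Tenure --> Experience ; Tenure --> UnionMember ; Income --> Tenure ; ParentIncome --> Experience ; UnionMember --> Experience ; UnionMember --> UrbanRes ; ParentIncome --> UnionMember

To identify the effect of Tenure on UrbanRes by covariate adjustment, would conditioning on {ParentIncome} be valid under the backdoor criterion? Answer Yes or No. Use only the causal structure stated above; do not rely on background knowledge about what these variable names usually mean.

Backdoor paths from Tenure to UrbanRes (paths whose first edge points into Tenure):
  P1: Tenure <- Income -> ParentIncome -> UnionMember -> UrbanRes
  P2: Tenure <- Income -> ParentIncome -> Experience <- UnionMember -> UrbanRes
Condition 1 (no descendant of Tenure in the set): holds — descendants of Tenure are {Experience, UnionMember, UrbanRes}; none are in {ParentIncome}.
Condition 2 (every backdoor path blocked by {ParentIncome}):
  P1: blocked at chain node ParentIncome ∈ conditioning set.
  P2: blocked at chain node ParentIncome ∈ conditioning set.
{ParentIncome} satisfies the backdoor criterion.

Yes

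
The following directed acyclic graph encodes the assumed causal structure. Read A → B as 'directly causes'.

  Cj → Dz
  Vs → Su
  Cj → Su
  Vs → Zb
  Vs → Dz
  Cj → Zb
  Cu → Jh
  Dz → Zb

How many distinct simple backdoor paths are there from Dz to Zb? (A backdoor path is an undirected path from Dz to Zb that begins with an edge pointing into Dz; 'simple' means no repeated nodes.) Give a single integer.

A backdoor path from Dz to Zb is any simple undirected path whose first edge points into Dz (i.e. leaves Dz via a parent).
Parents of Dz: {Cj, Vs}.
Enumerating:
  P1: Dz <- Vs -> Zb
  P2: Dz <- Vs -> Su <- Cj -> Zb
  P3: Dz <- Cj -> Zb
  P4: Dz <- Cj -> Su <- Vs -> Zb
That exhausts the simple backdoor paths. Count: 4.

4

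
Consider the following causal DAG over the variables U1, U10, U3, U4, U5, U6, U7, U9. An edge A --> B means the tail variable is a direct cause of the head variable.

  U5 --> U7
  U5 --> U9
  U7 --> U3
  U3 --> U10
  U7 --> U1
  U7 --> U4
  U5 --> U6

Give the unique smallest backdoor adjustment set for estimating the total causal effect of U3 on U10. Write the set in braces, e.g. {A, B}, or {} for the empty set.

Variables eligible for adjustment (non-descendants of U3, excluding U3 and U10): {U1, U4, U5, U6, U7, U9}.
Backdoor paths from U3 to U10:
  (none)
With no backdoor paths the empty set already satisfies the criterion, and it is trivially minimal.

{}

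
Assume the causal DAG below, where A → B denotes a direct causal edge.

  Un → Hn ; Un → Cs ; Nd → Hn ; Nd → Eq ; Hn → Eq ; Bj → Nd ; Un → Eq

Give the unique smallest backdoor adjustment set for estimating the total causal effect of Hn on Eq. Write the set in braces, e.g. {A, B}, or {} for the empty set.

{Nd, Un}

Variables eligible for adjustment (non-descendants of Hn, excluding Hn and Eq): {Bj, Cs, Nd, Un}.
Backdoor paths from Hn to Eq:
  P1: Hn <- Un -> Eq
  P2: Hn <- Nd -> Eq
The empty set is not sufficient: P1 (Hn <- Un -> Eq) has no collider blocking it and no conditioned non-collider, so it is open.
Try {Nd, Un}:
  P1: blocked at fork node Un ∈ conditioning set.
  P2: blocked at fork node Nd ∈ conditioning set.
{Nd, Un} contains no descendant of Hn and blocks every backdoor path.
Every element of {Nd, Un} is needed (dropping Nd leaves P2 open; dropping Un leaves P1 open), so no proper subset is valid.
Among all size-2 subsets of the eligible variables, only {Nd, Un} blocks every backdoor path, so it is the unique smallest valid adjustment set.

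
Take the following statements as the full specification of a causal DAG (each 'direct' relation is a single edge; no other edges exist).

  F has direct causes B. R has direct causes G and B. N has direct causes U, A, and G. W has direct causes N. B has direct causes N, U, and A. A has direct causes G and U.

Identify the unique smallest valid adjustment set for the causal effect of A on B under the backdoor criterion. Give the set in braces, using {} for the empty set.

{G, U}

Variables eligible for adjustment (non-descendants of A, excluding A and B): {G, U}.
Backdoor paths from A to B:
  P1: A <- U -> N <- G -> R <- B
  P2: A <- U -> N -> B
  P3: A <- U -> B
  P4: A <- G -> N <- U -> B
  P5: A <- G -> N -> B
  P6: A <- G -> R <- B
The empty set is not sufficient: P2 (A <- U -> N -> B) has no collider blocking it and no conditioned non-collider, so it is open.
Try {G, U}:
  P1: blocked at fork node U ∈ conditioning set.
  P2: blocked at fork node U ∈ conditioning set.
  P3: blocked at fork node U ∈ conditioning set.
  P4: blocked at fork node G ∈ conditioning set.
  P5: blocked at fork node G ∈ conditioning set.
  P6: blocked at fork node G ∈ conditioning set.
{G, U} contains no descendant of A and blocks every backdoor path.
Every element of {G, U} is needed (dropping G leaves P5 open; dropping U leaves P2 open), so no proper subset is valid.
Among all size-2 subsets of the eligible variables, only {G, U} blocks every backdoor path, so it is the unique smallest valid adjustment set.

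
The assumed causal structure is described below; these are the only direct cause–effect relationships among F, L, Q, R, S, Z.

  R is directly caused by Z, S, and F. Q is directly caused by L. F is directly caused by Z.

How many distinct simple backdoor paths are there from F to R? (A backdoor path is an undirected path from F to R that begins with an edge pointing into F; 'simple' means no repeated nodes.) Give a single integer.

1

A backdoor path from F to R is any simple undirected path whose first edge points into F (i.e. leaves F via a parent).
Parents of F: {Z}.
Enumerating:
  P1: F <- Z -> R
That exhausts the simple backdoor paths. Count: 1.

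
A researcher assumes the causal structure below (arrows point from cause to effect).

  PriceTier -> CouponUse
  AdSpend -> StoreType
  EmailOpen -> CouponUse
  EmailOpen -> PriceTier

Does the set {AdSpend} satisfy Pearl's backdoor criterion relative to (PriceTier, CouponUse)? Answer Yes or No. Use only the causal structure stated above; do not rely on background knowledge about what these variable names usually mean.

No

Backdoor paths from PriceTier to CouponUse (paths whose first edge points into PriceTier):
  P1: PriceTier <- EmailOpen -> CouponUse
Condition 1 (no descendant of PriceTier in the set): holds — descendants of PriceTier are {CouponUse}; none are in {AdSpend}.
Condition 2 (every backdoor path blocked by {AdSpend}):
  P1: open — no interior node is in the conditioning set.
{AdSpend} does not satisfy the backdoor criterion.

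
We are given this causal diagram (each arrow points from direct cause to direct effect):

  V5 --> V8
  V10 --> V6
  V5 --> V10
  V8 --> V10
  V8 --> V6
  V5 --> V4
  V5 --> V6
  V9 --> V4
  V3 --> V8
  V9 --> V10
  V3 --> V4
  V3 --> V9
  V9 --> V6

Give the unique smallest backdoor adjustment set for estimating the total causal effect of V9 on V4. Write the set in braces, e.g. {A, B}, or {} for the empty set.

Variables eligible for adjustment (non-descendants of V9, excluding V9 and V4): {V3, V5, V8}.
Backdoor paths from V9 to V4:
  P1: V9 <- V3 -> V8 <- V5 -> V4
  P2: V9 <- V3 -> V8 -> V10 <- V5 -> V4
  P3: V9 <- V3 -> V8 -> V10 -> V6 <- V5 -> V4
  P4: V9 <- V3 -> V8 -> V6 <- V5 -> V4
  P5: V9 <- V3 -> V8 -> V6 <- V10 <- V5 -> V4
  P6: V9 <- V3 -> V4
The empty set is not sufficient: P6 (V9 <- V3 -> V4) has no collider blocking it and no conditioned non-collider, so it is open.
Try {V3}:
  P1: blocked at fork node V3 ∈ conditioning set.
  P2: blocked at fork node V3 ∈ conditioning set.
  P3: blocked at fork node V3 ∈ conditioning set.
  P4: blocked at fork node V3 ∈ conditioning set.
  P5: blocked at fork node V3 ∈ conditioning set.
  P6: blocked at fork node V3 ∈ conditioning set.
{V3} contains no descendant of V9 and blocks every backdoor path.
No other singleton works — e.g. {V5} leaves P6 open — so {V3} is the unique smallest valid adjustment set.

{V3}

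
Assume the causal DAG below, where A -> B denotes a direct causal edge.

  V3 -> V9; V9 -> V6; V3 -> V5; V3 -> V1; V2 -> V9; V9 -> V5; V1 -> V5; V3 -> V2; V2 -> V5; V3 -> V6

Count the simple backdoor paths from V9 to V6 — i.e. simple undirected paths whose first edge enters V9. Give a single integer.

4

A backdoor path from V9 to V6 is any simple undirected path whose first edge points into V9 (i.e. leaves V9 via a parent).
Parents of V9: {V2, V3}.
Enumerating:
  P1: V9 <- V3 -> V6
  P2: V9 <- V2 <- V3 -> V6
  P3: V9 <- V2 -> V5 <- V3 -> V6
  P4: V9 <- V2 -> V5 <- V1 <- V3 -> V6
That exhausts the simple backdoor paths. Count: 4.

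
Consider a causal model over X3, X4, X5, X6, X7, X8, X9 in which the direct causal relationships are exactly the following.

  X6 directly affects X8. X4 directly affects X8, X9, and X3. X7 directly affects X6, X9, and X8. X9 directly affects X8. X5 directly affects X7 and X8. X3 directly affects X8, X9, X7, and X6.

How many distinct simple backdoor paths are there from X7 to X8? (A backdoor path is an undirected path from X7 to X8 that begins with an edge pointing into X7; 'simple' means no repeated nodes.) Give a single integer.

7

A backdoor path from X7 to X8 is any simple undirected path whose first edge points into X7 (i.e. leaves X7 via a parent).
Parents of X7: {X3, X5}.
Enumerating:
  P1: X7 <- X5 -> X8
  P2: X7 <- X3 <- X4 -> X9 -> X8
  P3: X7 <- X3 <- X4 -> X8
  P4: X7 <- X3 -> X6 -> X8
  P5: X7 <- X3 -> X9 <- X4 -> X8
  P6: X7 <- X3 -> X9 -> X8
  P7: X7 <- X3 -> X8
That exhausts the simple backdoor paths. Count: 7.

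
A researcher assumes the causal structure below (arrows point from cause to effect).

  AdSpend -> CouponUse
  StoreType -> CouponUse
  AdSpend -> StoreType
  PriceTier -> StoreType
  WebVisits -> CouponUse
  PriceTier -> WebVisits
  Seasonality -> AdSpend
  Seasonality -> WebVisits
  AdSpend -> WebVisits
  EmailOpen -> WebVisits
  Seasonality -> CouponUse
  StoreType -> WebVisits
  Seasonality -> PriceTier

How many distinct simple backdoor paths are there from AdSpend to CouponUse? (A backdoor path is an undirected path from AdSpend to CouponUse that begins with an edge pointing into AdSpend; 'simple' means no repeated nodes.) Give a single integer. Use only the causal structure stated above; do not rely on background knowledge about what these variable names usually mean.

A backdoor path from AdSpend to CouponUse is any simple undirected path whose first edge points into AdSpend (i.e. leaves AdSpend via a parent).
Parents of AdSpend: {Seasonality}.
Enumerating:
  P1: AdSpend <- Seasonality -> PriceTier -> StoreType -> WebVisits -> CouponUse
  P2: AdSpend <- Seasonality -> PriceTier -> StoreType -> CouponUse
  P3: AdSpend <- Seasonality -> PriceTier -> WebVisits <- StoreType -> CouponUse
  P4: AdSpend <- Seasonality -> PriceTier -> WebVisits -> CouponUse
  P5: AdSpend <- Seasonality -> WebVisits <- PriceTier -> StoreType -> CouponUse
  P6: AdSpend <- Seasonality -> WebVisits <- StoreType -> CouponUse
  P7: AdSpend <- Seasonality -> WebVisits -> CouponUse
  P8: AdSpend <- Seasonality -> CouponUse
That exhausts the simple backdoor paths. Count: 8.

8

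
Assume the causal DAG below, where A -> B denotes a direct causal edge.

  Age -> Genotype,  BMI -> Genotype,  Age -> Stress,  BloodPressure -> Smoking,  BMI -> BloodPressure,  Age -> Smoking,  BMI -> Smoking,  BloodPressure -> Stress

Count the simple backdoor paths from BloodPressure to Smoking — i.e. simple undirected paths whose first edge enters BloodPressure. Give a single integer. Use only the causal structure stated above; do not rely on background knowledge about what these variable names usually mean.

2

A backdoor path from BloodPressure to Smoking is any simple undirected path whose first edge points into BloodPressure (i.e. leaves BloodPressure via a parent).
Parents of BloodPressure: {BMI}.
Enumerating:
  P1: BloodPressure <- BMI -> Genotype <- Age -> Smoking
  P2: BloodPressure <- BMI -> Smoking
That exhausts the simple backdoor paths. Count: 2.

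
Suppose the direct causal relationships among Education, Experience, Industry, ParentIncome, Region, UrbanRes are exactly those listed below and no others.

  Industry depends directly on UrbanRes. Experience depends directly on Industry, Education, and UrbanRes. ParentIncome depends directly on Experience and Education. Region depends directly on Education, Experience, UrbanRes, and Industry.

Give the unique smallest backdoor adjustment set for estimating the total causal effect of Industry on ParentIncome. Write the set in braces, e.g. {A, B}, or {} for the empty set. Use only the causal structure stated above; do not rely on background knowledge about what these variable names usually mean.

Variables eligible for adjustment (non-descendants of Industry, excluding Industry and ParentIncome): {Education, UrbanRes}.
Backdoor paths from Industry to ParentIncome:
  P1: Industry <- UrbanRes -> Experience <- Education -> ParentIncome
  P2: Industry <- UrbanRes -> Experience -> Region <- Education -> ParentIncome
  P3: Industry <- UrbanRes -> Experience -> ParentIncome
  P4: Industry <- UrbanRes -> Region <- Education -> Experience -> ParentIncome
  P5: Industry <- UrbanRes -> Region <- Education -> ParentIncome
  P6: Industry <- UrbanRes -> Region <- Experience <- Education -> ParentIncome
  P7: Industry <- UrbanRes -> Region <- Experience -> ParentIncome
The empty set is not sufficient: P3 (Industry <- UrbanRes -> Experience -> ParentIncome) has no collider blocking it and no conditioned non-collider, so it is open.
Try {UrbanRes}:
  P1: blocked at fork node UrbanRes ∈ conditioning set.
  P2: blocked at fork node UrbanRes ∈ conditioning set.
  P3: blocked at fork node UrbanRes ∈ conditioning set.
  P4: blocked at fork node UrbanRes ∈ conditioning set.
  P5: blocked at fork node UrbanRes ∈ conditioning set.
  P6: blocked at fork node UrbanRes ∈ conditioning set.
  P7: blocked at fork node UrbanRes ∈ conditioning set.
{UrbanRes} contains no descendant of Industry and blocks every backdoor path.
No other singleton works — e.g. {Education} leaves P3 open — so {UrbanRes} is the unique smallest valid adjustment set.

{UrbanRes}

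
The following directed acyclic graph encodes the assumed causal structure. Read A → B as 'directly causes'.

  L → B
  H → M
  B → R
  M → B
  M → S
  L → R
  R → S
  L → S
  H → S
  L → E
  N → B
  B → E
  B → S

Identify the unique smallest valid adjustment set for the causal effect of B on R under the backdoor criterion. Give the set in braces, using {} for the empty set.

Variables eligible for adjustment (non-descendants of B, excluding B and R): {H, L, M, N}.
Backdoor paths from B to R:
  P1: B <- L -> R
  P2: B <- L -> S <- R
  P3: B <- M <- H -> S <- L -> R
  P4: B <- M <- H -> S <- R
  P5: B <- M -> S <- L -> R
  P6: B <- M -> S <- R
The empty set is not sufficient: P1 (B <- L -> R) has no collider blocking it and no conditioned non-collider, so it is open.
Try {L}:
  P1: blocked at fork node L ∈ conditioning set.
  P2: blocked at fork node L ∈ conditioning set.
  P3: blocked at collider S (neither it nor any descendant is in the conditioning set).
  P4: blocked at collider S (neither it nor any descendant is in the conditioning set).
  P5: blocked at collider S (neither it nor any descendant is in the conditioning set).
  P6: blocked at collider S (neither it nor any descendant is in the conditioning set).
{L} contains no descendant of B and blocks every backdoor path.
No other singleton works — e.g. {H} leaves P1 open — so {L} is the unique smallest valid adjustment set.

{L}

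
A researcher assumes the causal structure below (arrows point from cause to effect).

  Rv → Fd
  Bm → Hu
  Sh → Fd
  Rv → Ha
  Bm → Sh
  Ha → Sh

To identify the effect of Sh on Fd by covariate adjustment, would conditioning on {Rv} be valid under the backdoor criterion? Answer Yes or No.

Yes

Backdoor paths from Sh to Fd (paths whose first edge points into Sh):
  P1: Sh <- Ha <- Rv -> Fd
Condition 1 (no descendant of Sh in the set): holds — descendants of Sh are {Fd}; none are in {Rv}.
Condition 2 (every backdoor path blocked by {Rv}):
  P1: blocked at fork node Rv ∈ conditioning set.
{Rv} satisfies the backdoor criterion.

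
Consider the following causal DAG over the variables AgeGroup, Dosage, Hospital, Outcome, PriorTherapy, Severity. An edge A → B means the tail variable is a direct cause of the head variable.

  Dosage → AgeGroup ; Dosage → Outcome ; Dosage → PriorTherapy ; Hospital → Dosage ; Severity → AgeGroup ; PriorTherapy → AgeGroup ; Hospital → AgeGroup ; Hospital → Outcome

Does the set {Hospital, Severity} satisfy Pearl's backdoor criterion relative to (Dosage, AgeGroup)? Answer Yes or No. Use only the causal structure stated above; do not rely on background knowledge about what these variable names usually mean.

Yes

Backdoor paths from Dosage to AgeGroup (paths whose first edge points into Dosage):
  P1: Dosage <- Hospital -> AgeGroup
Condition 1 (no descendant of Dosage in the set): holds — descendants of Dosage are {AgeGroup, Outcome, PriorTherapy}; none are in {Hospital, Severity}.
Condition 2 (every backdoor path blocked by {Hospital, Severity}):
  P1: blocked at fork node Hospital ∈ conditioning set.
{Hospital, Severity} satisfies the backdoor criterion.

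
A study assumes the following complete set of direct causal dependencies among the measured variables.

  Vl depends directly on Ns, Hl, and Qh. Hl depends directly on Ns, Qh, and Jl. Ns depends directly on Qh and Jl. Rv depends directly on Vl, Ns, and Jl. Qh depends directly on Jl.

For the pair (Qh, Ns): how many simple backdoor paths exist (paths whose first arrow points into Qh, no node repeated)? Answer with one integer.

7

A backdoor path from Qh to Ns is any simple undirected path whose first edge points into Qh (i.e. leaves Qh via a parent).
Parents of Qh: {Jl}.
Enumerating:
  P1: Qh <- Jl -> Ns
  P2: Qh <- Jl -> Hl <- Ns
  P3: Qh <- Jl -> Hl -> Vl <- Ns
  P4: Qh <- Jl -> Hl -> Vl -> Rv <- Ns
  P5: Qh <- Jl -> Rv <- Ns
  P6: Qh <- Jl -> Rv <- Vl <- Ns
  P7: Qh <- Jl -> Rv <- Vl <- Hl <- Ns
That exhausts the simple backdoor paths. Count: 7.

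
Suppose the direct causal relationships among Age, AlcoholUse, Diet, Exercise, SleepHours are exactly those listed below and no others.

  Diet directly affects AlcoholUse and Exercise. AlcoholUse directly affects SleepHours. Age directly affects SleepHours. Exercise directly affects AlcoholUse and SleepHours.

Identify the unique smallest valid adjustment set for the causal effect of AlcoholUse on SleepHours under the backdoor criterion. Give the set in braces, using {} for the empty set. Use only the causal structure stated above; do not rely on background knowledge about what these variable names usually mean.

{Exercise}

Variables eligible for adjustment (non-descendants of AlcoholUse, excluding AlcoholUse and SleepHours): {Age, Diet, Exercise}.
Backdoor paths from AlcoholUse to SleepHours:
  P1: AlcoholUse <- Diet -> Exercise -> SleepHours
  P2: AlcoholUse <- Exercise -> SleepHours
The empty set is not sufficient: P1 (AlcoholUse <- Diet -> Exercise -> SleepHours) has no collider blocking it and no conditioned non-collider, so it is open.
Try {Exercise}:
  P1: blocked at chain node Exercise ∈ conditioning set.
  P2: blocked at fork node Exercise ∈ conditioning set.
{Exercise} contains no descendant of AlcoholUse and blocks every backdoor path.
No other singleton works — e.g. {Diet} leaves P2 open — so {Exercise} is the unique smallest valid adjustment set.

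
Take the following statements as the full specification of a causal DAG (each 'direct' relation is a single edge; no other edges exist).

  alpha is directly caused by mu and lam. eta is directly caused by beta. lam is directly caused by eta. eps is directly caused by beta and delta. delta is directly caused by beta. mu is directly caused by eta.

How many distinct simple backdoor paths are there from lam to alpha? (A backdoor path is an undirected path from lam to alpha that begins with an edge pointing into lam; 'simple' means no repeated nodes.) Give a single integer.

1

A backdoor path from lam to alpha is any simple undirected path whose first edge points into lam (i.e. leaves lam via a parent).
Parents of lam: {eta}.
Enumerating:
  P1: lam <- eta -> mu -> alpha
That exhausts the simple backdoor paths. Count: 1.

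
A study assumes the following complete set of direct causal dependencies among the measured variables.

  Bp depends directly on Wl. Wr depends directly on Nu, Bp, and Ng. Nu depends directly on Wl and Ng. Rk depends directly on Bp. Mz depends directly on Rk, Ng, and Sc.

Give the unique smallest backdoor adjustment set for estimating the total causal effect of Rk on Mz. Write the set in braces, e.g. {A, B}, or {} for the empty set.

{}

Variables eligible for adjustment (non-descendants of Rk, excluding Rk and Mz): {Bp, Ng, Nu, Sc, Wl, Wr}.
Backdoor paths from Rk to Mz:
  P1: Rk <- Bp <- Wl -> Nu <- Ng -> Mz
  P2: Rk <- Bp <- Wl -> Nu -> Wr <- Ng -> Mz
  P3: Rk <- Bp -> Wr <- Ng -> Mz
  P4: Rk <- Bp -> Wr <- Nu <- Ng -> Mz
Each backdoor path contains an unconditioned collider, so every path is already blocked with the empty conditioning set:
  P1: blocked at collider Nu (neither it nor any descendant is in the conditioning set).
  P2: blocked at collider Wr (neither it nor any descendant is in the conditioning set).
  P3: blocked at collider Wr (neither it nor any descendant is in the conditioning set).
  P4: blocked at collider Wr (neither it nor any descendant is in the conditioning set).
The empty set is therefore the unique smallest valid set.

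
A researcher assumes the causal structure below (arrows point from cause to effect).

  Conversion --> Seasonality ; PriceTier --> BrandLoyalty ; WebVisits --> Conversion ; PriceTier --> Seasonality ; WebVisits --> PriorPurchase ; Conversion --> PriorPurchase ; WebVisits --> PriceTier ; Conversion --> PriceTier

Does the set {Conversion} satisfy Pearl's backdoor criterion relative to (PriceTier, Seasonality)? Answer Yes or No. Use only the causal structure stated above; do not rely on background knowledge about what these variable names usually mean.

Backdoor paths from PriceTier to Seasonality (paths whose first edge points into PriceTier):
  P1: PriceTier <- WebVisits -> Conversion -> Seasonality
  P2: PriceTier <- WebVisits -> PriorPurchase <- Conversion -> Seasonality
  P3: PriceTier <- Conversion -> Seasonality
Condition 1 (no descendant of PriceTier in the set): holds — descendants of PriceTier are {BrandLoyalty, Seasonality}; none are in {Conversion}.
Condition 2 (every backdoor path blocked by {Conversion}):
  P1: blocked at chain node Conversion ∈ conditioning set.
  P2: blocked at collider PriorPurchase (neither it nor any descendant is in the conditioning set).
  P3: blocked at fork node Conversion ∈ conditioning set.
{Conversion} satisfies the backdoor criterion.

Yes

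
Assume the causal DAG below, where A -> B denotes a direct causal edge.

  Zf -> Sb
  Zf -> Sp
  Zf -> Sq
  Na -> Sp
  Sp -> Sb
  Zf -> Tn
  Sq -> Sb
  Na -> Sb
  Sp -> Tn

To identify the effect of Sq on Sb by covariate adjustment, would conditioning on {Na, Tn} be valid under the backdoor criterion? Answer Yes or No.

Backdoor paths from Sq to Sb (paths whose first edge points into Sq):
  P1: Sq <- Zf -> Sp <- Na -> Sb
  P2: Sq <- Zf -> Sp -> Sb
  P3: Sq <- Zf -> Tn <- Sp <- Na -> Sb
  P4: Sq <- Zf -> Tn <- Sp -> Sb
  P5: Sq <- Zf -> Sb
Condition 1 (no descendant of Sq in the set): holds — descendants of Sq are {Sb}; none are in {Na, Tn}.
Condition 2 (every backdoor path blocked by {Na, Tn}):
  P1: blocked at fork node Na ∈ conditioning set.
  P2: open — no interior node is in the conditioning set.
  P3: blocked at fork node Na ∈ conditioning set.
  P4: open — collider(s) Tn are conditioned on (or have a conditioned descendant) and no non-collider on the path is in the set.
  P5: open — no interior node is in the conditioning set.
{Na, Tn} does not satisfy the backdoor criterion.

No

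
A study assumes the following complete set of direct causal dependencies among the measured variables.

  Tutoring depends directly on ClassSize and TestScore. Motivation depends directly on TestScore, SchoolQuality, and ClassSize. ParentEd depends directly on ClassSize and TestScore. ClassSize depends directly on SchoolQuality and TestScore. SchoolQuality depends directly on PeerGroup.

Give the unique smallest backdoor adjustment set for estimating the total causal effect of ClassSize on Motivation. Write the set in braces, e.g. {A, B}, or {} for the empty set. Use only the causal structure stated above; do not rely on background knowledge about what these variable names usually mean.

{SchoolQuality, TestScore}

Variables eligible for adjustment (non-descendants of ClassSize, excluding ClassSize and Motivation): {PeerGroup, SchoolQuality, TestScore}.
Backdoor paths from ClassSize to Motivation:
  P1: ClassSize <- TestScore -> Motivation
  P2: ClassSize <- SchoolQuality -> Motivation
The empty set is not sufficient: P1 (ClassSize <- TestScore -> Motivation) has no collider blocking it and no conditioned non-collider, so it is open.
Try {SchoolQuality, TestScore}:
  P1: blocked at fork node TestScore ∈ conditioning set.
  P2: blocked at fork node SchoolQuality ∈ conditioning set.
{SchoolQuality, TestScore} contains no descendant of ClassSize and blocks every backdoor path.
Every element of {SchoolQuality, TestScore} is needed (dropping SchoolQuality leaves P2 open; dropping TestScore leaves P1 open), so no proper subset is valid.
Among all size-2 subsets of the eligible variables, only {SchoolQuality, TestScore} blocks every backdoor path, so it is the unique smallest valid adjustment set.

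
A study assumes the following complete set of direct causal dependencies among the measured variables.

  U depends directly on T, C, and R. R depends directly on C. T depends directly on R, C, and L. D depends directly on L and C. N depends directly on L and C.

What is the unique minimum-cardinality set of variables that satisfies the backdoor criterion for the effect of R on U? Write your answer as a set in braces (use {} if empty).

{C}

Variables eligible for adjustment (non-descendants of R, excluding R and U): {C, D, L, N}.
Backdoor paths from R to U:
  P1: R <- C -> D <- L -> T -> U
  P2: R <- C -> N <- L -> T -> U
  P3: R <- C -> T -> U
  P4: R <- C -> U
The empty set is not sufficient: P3 (R <- C -> T -> U) has no collider blocking it and no conditioned non-collider, so it is open.
Try {C}:
  P1: blocked at fork node C ∈ conditioning set.
  P2: blocked at fork node C ∈ conditioning set.
  P3: blocked at fork node C ∈ conditioning set.
  P4: blocked at fork node C ∈ conditioning set.
{C} contains no descendant of R and blocks every backdoor path.
No other singleton works — e.g. {L} leaves P3 open — so {C} is the unique smallest valid adjustment set.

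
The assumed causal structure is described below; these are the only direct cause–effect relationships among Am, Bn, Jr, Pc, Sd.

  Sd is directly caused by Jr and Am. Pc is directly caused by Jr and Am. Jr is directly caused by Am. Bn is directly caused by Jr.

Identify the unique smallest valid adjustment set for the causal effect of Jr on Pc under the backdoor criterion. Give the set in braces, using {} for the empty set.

{Am}

Variables eligible for adjustment (non-descendants of Jr, excluding Jr and Pc): {Am}.
Backdoor paths from Jr to Pc:
  P1: Jr <- Am -> Pc
The empty set is not sufficient: P1 (Jr <- Am -> Pc) has no collider blocking it and no conditioned non-collider, so it is open.
Try {Am}:
  P1: blocked at fork node Am ∈ conditioning set.
{Am} contains no descendant of Jr and blocks every backdoor path.
{Am} is the unique smallest valid adjustment set.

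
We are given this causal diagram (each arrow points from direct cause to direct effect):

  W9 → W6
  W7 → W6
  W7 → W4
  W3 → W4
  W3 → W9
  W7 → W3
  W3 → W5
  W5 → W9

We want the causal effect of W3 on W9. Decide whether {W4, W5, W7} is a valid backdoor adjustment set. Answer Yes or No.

No

Backdoor paths from W3 to W9 (paths whose first edge points into W3):
  P1: W3 <- W7 -> W6 <- W9
Condition 1 (no descendant of W3 in the set): FAILS — W4 and W5 are descendants of W3.
Condition 2 (every backdoor path blocked by {W4, W5, W7}):
  P1: blocked at fork node W7 ∈ conditioning set.
{W4, W5, W7} does not satisfy the backdoor criterion.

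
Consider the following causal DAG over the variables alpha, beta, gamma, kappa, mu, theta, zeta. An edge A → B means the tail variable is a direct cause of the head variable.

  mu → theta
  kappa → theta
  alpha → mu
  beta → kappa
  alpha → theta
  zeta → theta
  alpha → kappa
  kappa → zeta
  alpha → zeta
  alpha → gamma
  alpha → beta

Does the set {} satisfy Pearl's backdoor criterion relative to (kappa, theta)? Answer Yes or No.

Backdoor paths from kappa to theta (paths whose first edge points into kappa):
  P1: kappa <- alpha -> mu -> theta
  P2: kappa <- alpha -> zeta -> theta
  P3: kappa <- alpha -> theta
  P4: kappa <- beta <- alpha -> mu -> theta
  P5: kappa <- beta <- alpha -> zeta -> theta
  P6: kappa <- beta <- alpha -> theta
Condition 1 (no descendant of kappa in the set): holds — descendants of kappa are {theta, zeta}; none are in {}.
Condition 2 (every backdoor path blocked by {}):
  P1: open — no interior node is in the conditioning set.
  P2: open — no interior node is in the conditioning set.
  P3: open — no interior node is in the conditioning set.
  P4: open — no interior node is in the conditioning set.
  P5: open — no interior node is in the conditioning set.
  P6: open — no interior node is in the conditioning set.
{} does not satisfy the backdoor criterion.

No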